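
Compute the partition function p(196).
2814570987591

p(n) counts ways to write n as a sum of positive integers (order ignored).
Euler's pentagonal recurrence: p(k) = p(k-1) + p(k-2) - p(k-5) - p(k-7) + p(k-12) + p(k-15) - ... (offsets j(3j∓1)/2, signs ++--, p(0)=1, p(<0)=0).
DP table for k = 0..195: p(0)=1, p(1)=1, p(2)=2, p(3)=3, p(4)=5, p(5)=7, p(6)=11, p(7)=15, p(8)=22, p(9)=30, p(10)=42, p(11)=56, p(12)=77, p(13)=101, p(14)=135, p(15)=176, p(16)=231, p(17)=297, p(18)=385, p(19)=490, p(20)=627, p(21)=792, p(22)=1002, p(23)=1255, p(24)=1575, p(25)=1958, p(26)=2436, p(27)=3010, p(28)=3718, p(29)=4565, p(30)=5604, p(31)=6842, p(32)=8349, p(33)=10143, p(34)=12310, p(35)=14883, p(36)=17977, p(37)=21637, p(38)=26015, p(39)=31185, p(40)=37338, p(41)=44583, p(42)=53174, p(43)=63261, p(44)=75175, p(45)=89134, p(46)=105558, p(47)=124754, p(48)=147273, p(49)=173525, p(50)=204226, p(51)=239943, p(52)=281589, p(53)=329931, p(54)=386155, p(55)=451276, p(56)=526823, p(57)=614154, p(58)=715220, p(59)=831820, p(60)=966467, p(61)=1121505, p(62)=1300156, p(63)=1505499, p(64)=1741630, p(65)=2012558, p(66)=2323520, p(67)=2679689, p(68)=3087735, p(69)=3554345, p(70)=4087968, p(71)=4697205, p(72)=5392783, p(73)=6185689, p(74)=7089500, p(75)=8118264, p(76)=9289091, p(77)=10619863, p(78)=12132164, p(79)=13848650, p(80)=15796476, p(81)=18004327, p(82)=20506255, p(83)=23338469, p(84)=26543660, p(85)=30167357, p(86)=34262962, p(87)=38887673, p(88)=44108109, p(89)=49995925, p(90)=56634173, p(91)=64112359, p(92)=72533807, p(93)=82010177, p(94)=92669720, p(95)=104651419, p(96)=118114304, p(97)=133230930, p(98)=150198136, p(99)=169229875, p(100)=190569292, p(101)=214481126, p(102)=241265379, p(103)=271248950, p(104)=304801365, p(105)=342325709, p(106)=384276336, p(107)=431149389, p(108)=483502844, p(109)=541946240, p(110)=607163746, p(111)=679903203, p(112)=761002156, p(113)=851376628, p(114)=952050665, p(115)=1064144451, p(116)=1188908248, p(117)=1327710076, p(118)=1482074143, p(119)=1653668665, p(120)=1844349560, p(121)=2056148051, p(122)=2291320912, p(123)=2552338241, p(124)=2841940500, p(125)=3163127352, p(126)=3519222692, p(127)=3913864295, p(128)=4351078600, p(129)=4835271870, p(130)=5371315400, p(131)=5964539504, p(132)=6620830889, p(133)=7346629512, p(134)=8149040695, p(135)=9035836076, p(136)=10015581680, p(137)=11097645016, p(138)=12292341831, p(139)=13610949895, p(140)=15065878135, p(141)=16670689208, p(142)=18440293320, p(143)=20390982757, p(144)=22540654445, p(145)=24908858009, p(146)=27517052599, p(147)=30388671978, p(148)=33549419497, p(149)=37027355200, p(150)=40853235313, p(151)=45060624582, p(152)=49686288421, p(153)=54770336324, p(154)=60356673280, p(155)=66493182097, p(156)=73232243759, p(157)=80630964769, p(158)=88751778802, p(159)=97662728555, p(160)=107438159466, p(161)=118159068427, p(162)=129913904637, p(163)=142798995930, p(164)=156919475295, p(165)=172389800255, p(166)=189334822579, p(167)=207890420102, p(168)=228204732751, p(169)=250438925115, p(170)=274768617130, p(171)=301384802048, p(172)=330495499613, p(173)=362326859895, p(174)=397125074750, p(175)=435157697830, p(176)=476715857290, p(177)=522115831195, p(178)=571701605655, p(179)=625846753120, p(180)=684957390936, p(181)=749474411781, p(182)=819876908323, p(183)=896684817527, p(184)=980462880430, p(185)=1071823774337, p(186)=1171432692373, p(187)=1280011042268, p(188)=1398341745571, p(189)=1527273599625, p(190)=1667727404093, p(191)=1820701100652, p(192)=1987276856363, p(193)=2168627105469, p(194)=2366022741845, p(195)=2580840212973.
Final step: p(196) = p(195) + p(194) - p(191) - p(189) + p(184) + p(181) - p(174) - p(170) + p(161) + p(156) - p(145) - p(139) + p(126) + p(119) - p(104) - p(96) + p(79) + p(70) - p(51) - p(41) + p(20) + p(9)
= 2580840212973 + 2366022741845 - 1820701100652 - 1527273599625 + 980462880430 + 749474411781 - 397125074750 - 274768617130 + 118159068427 + 73232243759 - 24908858009 - 13610949895 + 3519222692 + 1653668665 - 304801365 - 118114304 + 13848650 + 4087968 - 239943 - 44583 + 627 + 30
= 2814570987591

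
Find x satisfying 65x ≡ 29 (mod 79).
x ≡ 60 (mod 79)

gcd(65, 79) = 1, which divides 29, so solutions exist.
Find 65^(-1) mod 79 by the extended Euclidean algorithm:
79 = 1 × 65 + 14  ⟹  14 = (1)·79 + (-1)·65
65 = 4 × 14 + 9  ⟹  9 = (-4)·79 + (5)·65
14 = 1 × 9 + 5  ⟹  5 = (5)·79 + (-6)·65
9 = 1 × 5 + 4  ⟹  4 = (-9)·79 + (11)·65
5 = 1 × 4 + 1  ⟹  1 = (14)·79 + (-17)·65
So (-17)·65 ≡ 1 (mod 79), i.e. 65^(-1) ≡ -17 ≡ 62 (mod 79).
x ≡ 62 × 29 = 1798 ≡ 60 (mod 79).
Check: 65 × 60 = 3900 ≡ 29 (mod 79).
Unique solution: x ≡ 60 (mod 79)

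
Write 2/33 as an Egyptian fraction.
1/17 + 1/561

Greedy algorithm:
2/33: ceiling(33/2) = 17, use 1/17
1/561: ceiling(561/1) = 561, use 1/561
Result: 2/33 = 1/17 + 1/561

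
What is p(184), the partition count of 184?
980462880430

p(n) counts ways to write n as a sum of positive integers (order ignored).
Euler's pentagonal recurrence: p(k) = p(k-1) + p(k-2) - p(k-5) - p(k-7) + p(k-12) + p(k-15) - ... (offsets j(3j∓1)/2, signs ++--, p(0)=1, p(<0)=0).
DP table for k = 0..183: p(0)=1, p(1)=1, p(2)=2, p(3)=3, p(4)=5, p(5)=7, p(6)=11, p(7)=15, p(8)=22, p(9)=30, p(10)=42, p(11)=56, p(12)=77, p(13)=101, p(14)=135, p(15)=176, p(16)=231, p(17)=297, p(18)=385, p(19)=490, p(20)=627, p(21)=792, p(22)=1002, p(23)=1255, p(24)=1575, p(25)=1958, p(26)=2436, p(27)=3010, p(28)=3718, p(29)=4565, p(30)=5604, p(31)=6842, p(32)=8349, p(33)=10143, p(34)=12310, p(35)=14883, p(36)=17977, p(37)=21637, p(38)=26015, p(39)=31185, p(40)=37338, p(41)=44583, p(42)=53174, p(43)=63261, p(44)=75175, p(45)=89134, p(46)=105558, p(47)=124754, p(48)=147273, p(49)=173525, p(50)=204226, p(51)=239943, p(52)=281589, p(53)=329931, p(54)=386155, p(55)=451276, p(56)=526823, p(57)=614154, p(58)=715220, p(59)=831820, p(60)=966467, p(61)=1121505, p(62)=1300156, p(63)=1505499, p(64)=1741630, p(65)=2012558, p(66)=2323520, p(67)=2679689, p(68)=3087735, p(69)=3554345, p(70)=4087968, p(71)=4697205, p(72)=5392783, p(73)=6185689, p(74)=7089500, p(75)=8118264, p(76)=9289091, p(77)=10619863, p(78)=12132164, p(79)=13848650, p(80)=15796476, p(81)=18004327, p(82)=20506255, p(83)=23338469, p(84)=26543660, p(85)=30167357, p(86)=34262962, p(87)=38887673, p(88)=44108109, p(89)=49995925, p(90)=56634173, p(91)=64112359, p(92)=72533807, p(93)=82010177, p(94)=92669720, p(95)=104651419, p(96)=118114304, p(97)=133230930, p(98)=150198136, p(99)=169229875, p(100)=190569292, p(101)=214481126, p(102)=241265379, p(103)=271248950, p(104)=304801365, p(105)=342325709, p(106)=384276336, p(107)=431149389, p(108)=483502844, p(109)=541946240, p(110)=607163746, p(111)=679903203, p(112)=761002156, p(113)=851376628, p(114)=952050665, p(115)=1064144451, p(116)=1188908248, p(117)=1327710076, p(118)=1482074143, p(119)=1653668665, p(120)=1844349560, p(121)=2056148051, p(122)=2291320912, p(123)=2552338241, p(124)=2841940500, p(125)=3163127352, p(126)=3519222692, p(127)=3913864295, p(128)=4351078600, p(129)=4835271870, p(130)=5371315400, p(131)=5964539504, p(132)=6620830889, p(133)=7346629512, p(134)=8149040695, p(135)=9035836076, p(136)=10015581680, p(137)=11097645016, p(138)=12292341831, p(139)=13610949895, p(140)=15065878135, p(141)=16670689208, p(142)=18440293320, p(143)=20390982757, p(144)=22540654445, p(145)=24908858009, p(146)=27517052599, p(147)=30388671978, p(148)=33549419497, p(149)=37027355200, p(150)=40853235313, p(151)=45060624582, p(152)=49686288421, p(153)=54770336324, p(154)=60356673280, p(155)=66493182097, p(156)=73232243759, p(157)=80630964769, p(158)=88751778802, p(159)=97662728555, p(160)=107438159466, p(161)=118159068427, p(162)=129913904637, p(163)=142798995930, p(164)=156919475295, p(165)=172389800255, p(166)=189334822579, p(167)=207890420102, p(168)=228204732751, p(169)=250438925115, p(170)=274768617130, p(171)=301384802048, p(172)=330495499613, p(173)=362326859895, p(174)=397125074750, p(175)=435157697830, p(176)=476715857290, p(177)=522115831195, p(178)=571701605655, p(179)=625846753120, p(180)=684957390936, p(181)=749474411781, p(182)=819876908323, p(183)=896684817527.
Final step: p(184) = p(183) + p(182) - p(179) - p(177) + p(172) + p(169) - p(162) - p(158) + p(149) + p(144) - p(133) - p(127) + p(114) + p(107) - p(92) - p(84) + p(67) + p(58) - p(39) - p(29) + p(8)
= 896684817527 + 819876908323 - 625846753120 - 522115831195 + 330495499613 + 250438925115 - 129913904637 - 88751778802 + 37027355200 + 22540654445 - 7346629512 - 3913864295 + 952050665 + 431149389 - 72533807 - 26543660 + 2679689 + 715220 - 31185 - 4565 + 22
= 980462880430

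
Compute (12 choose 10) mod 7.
3

Using Lucas' theorem:
Write n=12 and k=10 in base 7:
n in base 7: [1, 5]
k in base 7: [1, 3]
C(12,10) mod 7 = ∏ C(n_i, k_i) mod 7
Digit binomials (mod 7): C(1,1) = 1; C(5,3) = 10 ≡ 3
Product: 1 × 3 = 3 ≡ 3 (mod 7)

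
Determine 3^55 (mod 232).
155

Repeated squaring. Binary of 55 = 110111.
3^1 ≡ 3 (mod 232); 3^2 ≡ 9 (mod 232); 3^4 ≡ 81 (mod 232); 3^8 ≡ 65 (mod 232); 3^16 ≡ 49 (mod 232); 3^32 ≡ 81 (mod 232)
3^55 = 3^1 × 3^2 × 3^4 × 3^16 × 3^32 ≡ 155 (mod 232)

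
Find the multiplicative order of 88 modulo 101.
25

101 is prime, so ord(88) divides φ(101) = 100.
Divisors of 100: 1, 2, 4, 5, 10, 20, 25, 50, 100.
Repeated squaring: 88^1 ≡ 88, 88^2 ≡ 68, 88^4 ≡ 79, 88^8 ≡ 80, 88^16 ≡ 37, 88^32 ≡ 56, 88^64 ≡ 5 (mod 101).
Test 88^d mod 101 for each divisor d in increasing order:
88^1 ≡ 88
88^2 ≡ 68
88^4 ≡ 79
88^5 = 88^4·88^1 ≡ 84
88^10 = 88^8·88^2 ≡ 87
88^20 = 88^16·88^4 ≡ 95
88^25 = 88^16·88^8·88^1 ≡ 1  ← first divisor giving 1
The order is 25.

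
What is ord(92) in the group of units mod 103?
51

103 is prime, so ord(92) divides φ(103) = 102.
Divisors of 102: 1, 2, 3, 6, 17, 34, 51, 102.
Repeated squaring: 92^1 ≡ 92, 92^2 ≡ 18, 92^4 ≡ 15, 92^8 ≡ 19, 92^16 ≡ 52, 92^32 ≡ 26, 92^64 ≡ 58 (mod 103).
Test 92^d mod 103 for each divisor d in increasing order:
92^1 ≡ 92
92^2 ≡ 18
92^3 = 92^2·92^1 ≡ 8
92^6 = 92^4·92^2 ≡ 64
92^17 = 92^16·92^1 ≡ 46
92^34 = 92^32·92^2 ≡ 56
92^51 = 92^32·92^16·92^2·92^1 ≡ 1  ← first divisor giving 1
The order is 51.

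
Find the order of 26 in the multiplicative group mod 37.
3

37 is prime, so ord(26) divides φ(37) = 36.
Divisors of 36: 1, 2, 3, 4, 6, 9, 12, 18, 36.
Repeated squaring: 26^1 ≡ 26, 26^2 ≡ 10, 26^4 ≡ 26, 26^8 ≡ 10, 26^16 ≡ 26, 26^32 ≡ 10 (mod 37).
Test 26^d mod 37 for each divisor d in increasing order:
26^1 ≡ 26
26^2 ≡ 10
26^3 = 26^2·26^1 ≡ 1  ← first divisor giving 1
The order is 3.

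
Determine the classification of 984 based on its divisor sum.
abundant

Proper divisors of 984: sum = 1 + 2 + 3 + 4 + 6 + 8 + 12 + 24 + 41 + 82 + 123 + 164 + 246 + 328 + 492 = 1536
Since 1536 > 984, 984 is abundant.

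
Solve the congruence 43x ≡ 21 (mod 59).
x ≡ 54 (mod 59)

gcd(43, 59) = 1, which divides 21, so solutions exist.
Find 43^(-1) mod 59 by the extended Euclidean algorithm:
59 = 1 × 43 + 16  ⟹  16 = (1)·59 + (-1)·43
43 = 2 × 16 + 11  ⟹  11 = (-2)·59 + (3)·43
16 = 1 × 11 + 5  ⟹  5 = (3)·59 + (-4)·43
11 = 2 × 5 + 1  ⟹  1 = (-8)·59 + (11)·43
So (11)·43 ≡ 1 (mod 59), i.e. 43^(-1) ≡ 11 (mod 59).
x ≡ 11 × 21 = 231 ≡ 54 (mod 59).
Check: 43 × 54 = 2322 ≡ 21 (mod 59).
Unique solution: x ≡ 54 (mod 59)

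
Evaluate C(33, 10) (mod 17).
1

Using Lucas' theorem:
Write n=33 and k=10 in base 17:
n in base 17: [1, 16]
k in base 17: [0, 10]
C(33,10) mod 17 = ∏ C(n_i, k_i) mod 17
Digit binomials (mod 17): C(1,0) = 1; C(16,10) = 8008 ≡ 1
Product: 1 × 1 = 1 ≡ 1 (mod 17)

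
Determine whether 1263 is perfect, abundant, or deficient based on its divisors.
deficient

Proper divisors of 1263: sum = 1 + 3 + 421 = 425
Since 425 < 1263, 1263 is deficient.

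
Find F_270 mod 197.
71

Matrix identity: Q^n = [[F_(n+1), F_n], [F_n, F_(n-1)]] with Q = [[1,1],[1,0]].
n = 270 = 100001110₂. Square-and-multiply, entries mod 197:
Q^1 = [[1,1],[1,0]]
Q^2 = (Q^1)² = [[2,1],[1,1]]
Q^4 = (Q^2)² = [[5,3],[3,2]]
Q^8 = (Q^4)² = [[34,21],[21,13]]
Q^16 = (Q^8)² = [[21,2],[2,19]]
Q^33 = (Q^16)²·Q = [[131,51],[51,80]]
Q^67 = (Q^33)²·Q = [[185,62],[62,123]]
Q^135 = (Q^67)²·Q = [[35,48],[48,184]]
Q^270 = (Q^135)² = [[180,71],[71,109]]
F_270 mod 197 = Q^270[0][1] = 71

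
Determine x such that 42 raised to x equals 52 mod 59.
57

Baby-step giant-step with step n = ⌈√59⌉ = 8.
Baby steps 42^j mod 59 (j:value) for j=0..7: 0:1, 1:42, 2:53, 3:43, 4:36, 5:37, 6:20, 7:14.
Giant-step multiplier: 42^(-8) ≡ 42^(58-8) = 42^50 ≡ 29 (mod 59).
Giant steps γ_i = 52·29^i mod 59: γ_0=52, γ_1=33, γ_2=13, γ_3=23, γ_4=18, γ_5=50, γ_6=34, γ_7=42 (in table at j=1).
x = i·n + j = 7·8 + 1 = 57.
Check: 42^57 ≡ 52 (mod 59).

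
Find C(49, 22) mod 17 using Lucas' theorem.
5

Using Lucas' theorem:
Write n=49 and k=22 in base 17:
n in base 17: [2, 15]
k in base 17: [1, 5]
C(49,22) mod 17 = ∏ C(n_i, k_i) mod 17
Digit binomials (mod 17): C(2,1) = 2; C(15,5) = 3003 ≡ 11
Product: 2 × 11 = 22 ≡ 5 (mod 17)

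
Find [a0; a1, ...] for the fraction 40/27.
[1; 2, 13]

Euclidean algorithm steps:
40 = 1 × 27 + 13
27 = 2 × 13 + 1
13 = 13 × 1 + 0
Continued fraction: [1; 2, 13]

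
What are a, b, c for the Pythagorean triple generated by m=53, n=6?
(2773, 636, 2845)

Euclid's formula: a = m² - n², b = 2mn, c = m² + n²
m = 53, n = 6
a = 53² - 6² = 2809 - 36 = 2773
b = 2 × 53 × 6 = 636
c = 53² + 6² = 2809 + 36 = 2845
Verification: 2773² + 636² = 7689529 + 404496 = 8094025 = 2845² ✓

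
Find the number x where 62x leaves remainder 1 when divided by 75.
23

gcd(62, 75) = 1, so the inverse exists.
Extended Euclidean algorithm on (75, 62):
75 = 1 × 62 + 13  ⟹  13 = (1)·75 + (-1)·62
62 = 4 × 13 + 10  ⟹  10 = (-4)·75 + (5)·62
13 = 1 × 10 + 3  ⟹  3 = (5)·75 + (-6)·62
10 = 3 × 3 + 1  ⟹  1 = (-19)·75 + (23)·62
So (23)·62 ≡ 1 (mod 75), i.e. 62^(-1) ≡ 23 (mod 75).
Check: 62 × 23 = 1426 ≡ 1 (mod 75)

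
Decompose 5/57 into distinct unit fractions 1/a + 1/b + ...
1/12 + 1/228

Greedy algorithm:
5/57: ceiling(57/5) = 12, use 1/12
1/228: ceiling(228/1) = 228, use 1/228
Result: 5/57 = 1/12 + 1/228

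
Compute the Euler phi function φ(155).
120

155 = 5 × 31
φ(n) = n × ∏(1 - 1/p) for each prime p dividing n
φ(155) = 155 × (1 - 1/5) × (1 - 1/31) = 120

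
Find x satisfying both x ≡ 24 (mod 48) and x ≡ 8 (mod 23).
744

Using Chinese Remainder Theorem:
M = 48 × 23 = 1104
M1 = 23, M2 = 48
y1 = 23^(-1) mod 48 = 23
y2 = 48^(-1) mod 23 = 12
x = (24×23×23 + 8×48×12) mod 1104 = 744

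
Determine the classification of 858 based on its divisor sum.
abundant

Proper divisors of 858: sum = 1 + 2 + 3 + 6 + 11 + 13 + 22 + 26 + 33 + 39 + 66 + 78 + 143 + 286 + 429 = 1158
Since 1158 > 858, 858 is abundant.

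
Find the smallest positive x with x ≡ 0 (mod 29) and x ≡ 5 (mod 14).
145

Using Chinese Remainder Theorem:
M = 29 × 14 = 406
M1 = 14, M2 = 29
y1 = 14^(-1) mod 29 = 27
y2 = 29^(-1) mod 14 = 1
x = (0×14×27 + 5×29×1) mod 406 = 145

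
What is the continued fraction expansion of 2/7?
[0; 3, 2]

Euclidean algorithm steps:
2 = 0 × 7 + 2
7 = 3 × 2 + 1
2 = 2 × 1 + 0
Continued fraction: [0; 3, 2]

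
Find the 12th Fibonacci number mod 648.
144

Matrix identity: Q^n = [[F_(n+1), F_n], [F_n, F_(n-1)]] with Q = [[1,1],[1,0]].
n = 12 = 1100₂. Square-and-multiply, entries mod 648:
Q^1 = [[1,1],[1,0]]
Q^3 = (Q^1)²·Q = [[3,2],[2,1]]
Q^6 = (Q^3)² = [[13,8],[8,5]]
Q^12 = (Q^6)² = [[233,144],[144,89]]
F_12 mod 648 = Q^12[0][1] = 144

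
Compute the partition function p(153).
54770336324

p(n) counts ways to write n as a sum of positive integers (order ignored).
Euler's pentagonal recurrence: p(k) = p(k-1) + p(k-2) - p(k-5) - p(k-7) + p(k-12) + p(k-15) - ... (offsets j(3j∓1)/2, signs ++--, p(0)=1, p(<0)=0).
DP table for k = 0..152: p(0)=1, p(1)=1, p(2)=2, p(3)=3, p(4)=5, p(5)=7, p(6)=11, p(7)=15, p(8)=22, p(9)=30, p(10)=42, p(11)=56, p(12)=77, p(13)=101, p(14)=135, p(15)=176, p(16)=231, p(17)=297, p(18)=385, p(19)=490, p(20)=627, p(21)=792, p(22)=1002, p(23)=1255, p(24)=1575, p(25)=1958, p(26)=2436, p(27)=3010, p(28)=3718, p(29)=4565, p(30)=5604, p(31)=6842, p(32)=8349, p(33)=10143, p(34)=12310, p(35)=14883, p(36)=17977, p(37)=21637, p(38)=26015, p(39)=31185, p(40)=37338, p(41)=44583, p(42)=53174, p(43)=63261, p(44)=75175, p(45)=89134, p(46)=105558, p(47)=124754, p(48)=147273, p(49)=173525, p(50)=204226, p(51)=239943, p(52)=281589, p(53)=329931, p(54)=386155, p(55)=451276, p(56)=526823, p(57)=614154, p(58)=715220, p(59)=831820, p(60)=966467, p(61)=1121505, p(62)=1300156, p(63)=1505499, p(64)=1741630, p(65)=2012558, p(66)=2323520, p(67)=2679689, p(68)=3087735, p(69)=3554345, p(70)=4087968, p(71)=4697205, p(72)=5392783, p(73)=6185689, p(74)=7089500, p(75)=8118264, p(76)=9289091, p(77)=10619863, p(78)=12132164, p(79)=13848650, p(80)=15796476, p(81)=18004327, p(82)=20506255, p(83)=23338469, p(84)=26543660, p(85)=30167357, p(86)=34262962, p(87)=38887673, p(88)=44108109, p(89)=49995925, p(90)=56634173, p(91)=64112359, p(92)=72533807, p(93)=82010177, p(94)=92669720, p(95)=104651419, p(96)=118114304, p(97)=133230930, p(98)=150198136, p(99)=169229875, p(100)=190569292, p(101)=214481126, p(102)=241265379, p(103)=271248950, p(104)=304801365, p(105)=342325709, p(106)=384276336, p(107)=431149389, p(108)=483502844, p(109)=541946240, p(110)=607163746, p(111)=679903203, p(112)=761002156, p(113)=851376628, p(114)=952050665, p(115)=1064144451, p(116)=1188908248, p(117)=1327710076, p(118)=1482074143, p(119)=1653668665, p(120)=1844349560, p(121)=2056148051, p(122)=2291320912, p(123)=2552338241, p(124)=2841940500, p(125)=3163127352, p(126)=3519222692, p(127)=3913864295, p(128)=4351078600, p(129)=4835271870, p(130)=5371315400, p(131)=5964539504, p(132)=6620830889, p(133)=7346629512, p(134)=8149040695, p(135)=9035836076, p(136)=10015581680, p(137)=11097645016, p(138)=12292341831, p(139)=13610949895, p(140)=15065878135, p(141)=16670689208, p(142)=18440293320, p(143)=20390982757, p(144)=22540654445, p(145)=24908858009, p(146)=27517052599, p(147)=30388671978, p(148)=33549419497, p(149)=37027355200, p(150)=40853235313, p(151)=45060624582, p(152)=49686288421.
Final step: p(153) = p(152) + p(151) - p(148) - p(146) + p(141) + p(138) - p(131) - p(127) + p(118) + p(113) - p(102) - p(96) + p(83) + p(76) - p(61) - p(53) + p(36) + p(27) - p(8)
= 49686288421 + 45060624582 - 33549419497 - 27517052599 + 16670689208 + 12292341831 - 5964539504 - 3913864295 + 1482074143 + 851376628 - 241265379 - 118114304 + 23338469 + 9289091 - 1121505 - 329931 + 17977 + 3010 - 22
= 54770336324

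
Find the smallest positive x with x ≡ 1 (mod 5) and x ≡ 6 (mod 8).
6

Using Chinese Remainder Theorem:
M = 5 × 8 = 40
M1 = 8, M2 = 5
y1 = 8^(-1) mod 5 = 2
y2 = 5^(-1) mod 8 = 5
x = (1×8×2 + 6×5×5) mod 40 = 6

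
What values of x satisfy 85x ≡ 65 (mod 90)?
x ≡ 5 (mod 18)

gcd(85, 90) = 5, which divides 65, so solutions exist.
Divide through by 5: 17x ≡ 13 (mod 18).
Find 17^(-1) mod 18 by the extended Euclidean algorithm:
18 = 1 × 17 + 1  ⟹  1 = (1)·18 + (-1)·17
So (-1)·17 ≡ 1 (mod 18), i.e. 17^(-1) ≡ -1 ≡ 17 (mod 18).
x ≡ 17 × 13 = 221 ≡ 5 (mod 18).
Check: 85 × 5 = 425 ≡ 65 (mod 90).
x ≡ 5 (mod 18), giving 5 solutions mod 90.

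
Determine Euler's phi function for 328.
160

328 = 2^3 × 41
φ(n) = n × ∏(1 - 1/p) for each prime p dividing n
φ(328) = 328 × (1 - 1/2) × (1 - 1/41) = 160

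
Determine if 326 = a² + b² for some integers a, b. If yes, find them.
Not possible

Factorization: 326 = 2 × 163
By Fermat: n is sum of two squares iff every prime p ≡ 3 (mod 4) appears to even power.
Prime(s) ≡ 3 (mod 4) with odd exponent: [(163, 1)]
Therefore 326 cannot be expressed as a² + b².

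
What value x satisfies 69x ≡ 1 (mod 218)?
79

gcd(69, 218) = 1, so the inverse exists.
Extended Euclidean algorithm on (218, 69):
218 = 3 × 69 + 11  ⟹  11 = (1)·218 + (-3)·69
69 = 6 × 11 + 3  ⟹  3 = (-6)·218 + (19)·69
11 = 3 × 3 + 2  ⟹  2 = (19)·218 + (-60)·69
3 = 1 × 2 + 1  ⟹  1 = (-25)·218 + (79)·69
So (79)·69 ≡ 1 (mod 218), i.e. 69^(-1) ≡ 79 (mod 218).
Check: 69 × 79 = 5451 ≡ 1 (mod 218)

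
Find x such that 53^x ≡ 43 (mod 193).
120

Baby-step giant-step with step n = ⌈√193⌉ = 14.
Baby steps 53^j mod 193 (j:value) for j=0..13: 0:1, 1:53, 2:107, 3:74, 4:62, 5:5, 6:72, 7:149, 8:177, 9:117, 10:25, 11:167, 12:166, 13:113.
Giant-step multiplier: 53^(-14) ≡ 53^(192-14) = 53^178 ≡ 161 (mod 193).
Giant steps γ_i = 43·161^i mod 193: γ_0=43, γ_1=168, γ_2=28, γ_3=69, γ_4=108, γ_5=18, γ_6=3, γ_7=97, γ_8=177 (in table at j=8).
x = i·n + j = 8·14 + 8 = 120.
Check: 53^120 ≡ 43 (mod 193).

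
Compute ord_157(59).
52

157 is prime, so ord(59) divides φ(157) = 156.
Divisors of 156: 1, 2, 3, 4, 6, 12, 13, 26, 39, 52, 78, 156.
Repeated squaring: 59^1 ≡ 59, 59^2 ≡ 27, 59^4 ≡ 101, 59^8 ≡ 153, 59^16 ≡ 16, 59^32 ≡ 99, 59^64 ≡ 67, 59^128 ≡ 93 (mod 157).
Test 59^d mod 157 for each divisor d in increasing order:
59^1 ≡ 59
59^2 ≡ 27
59^3 = 59^2·59^1 ≡ 23
59^4 ≡ 101
59^6 = 59^4·59^2 ≡ 58
59^12 = 59^8·59^4 ≡ 67
59^13 = 59^8·59^4·59^1 ≡ 28
59^26 = 59^16·59^8·59^2 ≡ 156
59^39 = 59^32·59^4·59^2·59^1 ≡ 129
59^52 = 59^32·59^16·59^4 ≡ 1  ← first divisor giving 1
The order is 52.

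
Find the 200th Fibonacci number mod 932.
445

Matrix identity: Q^n = [[F_(n+1), F_n], [F_n, F_(n-1)]] with Q = [[1,1],[1,0]].
n = 200 = 11001000₂. Square-and-multiply, entries mod 932:
Q^1 = [[1,1],[1,0]]
Q^3 = (Q^1)²·Q = [[3,2],[2,1]]
Q^6 = (Q^3)² = [[13,8],[8,5]]
Q^12 = (Q^6)² = [[233,144],[144,89]]
Q^25 = (Q^12)²·Q = [[233,465],[465,700]]
Q^50 = (Q^25)² = [[234,465],[465,701]]
Q^100 = (Q^50)² = [[701,463],[463,238]]
Q^200 = (Q^100)² = [[246,445],[445,733]]
F_200 mod 932 = Q^200[0][1] = 445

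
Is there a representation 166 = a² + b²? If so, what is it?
Not possible

Factorization: 166 = 2 × 83
By Fermat: n is sum of two squares iff every prime p ≡ 3 (mod 4) appears to even power.
Prime(s) ≡ 3 (mod 4) with odd exponent: [(83, 1)]
Therefore 166 cannot be expressed as a² + b².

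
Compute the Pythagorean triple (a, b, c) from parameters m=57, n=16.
(2993, 1824, 3505)

Euclid's formula: a = m² - n², b = 2mn, c = m² + n²
m = 57, n = 16
a = 57² - 16² = 3249 - 256 = 2993
b = 2 × 57 × 16 = 1824
c = 57² + 16² = 3249 + 256 = 3505
Verification: 2993² + 1824² = 8958049 + 3326976 = 12285025 = 3505² ✓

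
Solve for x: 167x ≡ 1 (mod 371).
20

gcd(167, 371) = 1, so the inverse exists.
Extended Euclidean algorithm on (371, 167):
371 = 2 × 167 + 37  ⟹  37 = (1)·371 + (-2)·167
167 = 4 × 37 + 19  ⟹  19 = (-4)·371 + (9)·167
37 = 1 × 19 + 18  ⟹  18 = (5)·371 + (-11)·167
19 = 1 × 18 + 1  ⟹  1 = (-9)·371 + (20)·167
So (20)·167 ≡ 1 (mod 371), i.e. 167^(-1) ≡ 20 (mod 371).
Check: 167 × 20 = 3340 ≡ 1 (mod 371)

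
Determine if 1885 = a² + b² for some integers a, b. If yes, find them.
6² + 43² (a=6, b=43)

Factorization: 1885 = 5 × 13 × 29
By Fermat: n is sum of two squares iff every prime p ≡ 3 (mod 4) appears to even power.
All primes ≡ 3 (mod 4) appear to even power.
Search a = 0, 1, 2, … for 1885 - a² a perfect square: first hit at a = 6: 1885 - 36 = 1849 = 43².
1885 = 6² + 43² = 36 + 1849 ✓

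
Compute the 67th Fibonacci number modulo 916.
529

Matrix identity: Q^n = [[F_(n+1), F_n], [F_n, F_(n-1)]] with Q = [[1,1],[1,0]].
n = 67 = 1000011₂. Square-and-multiply, entries mod 916:
Q^1 = [[1,1],[1,0]]
Q^2 = (Q^1)² = [[2,1],[1,1]]
Q^4 = (Q^2)² = [[5,3],[3,2]]
Q^8 = (Q^4)² = [[34,21],[21,13]]
Q^16 = (Q^8)² = [[681,71],[71,610]]
Q^33 = (Q^16)²·Q = [[787,726],[726,61]]
Q^67 = (Q^33)²·Q = [[625,529],[529,96]]
F_67 mod 916 = Q^67[0][1] = 529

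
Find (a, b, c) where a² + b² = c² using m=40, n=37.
(231, 2960, 2969)

Euclid's formula: a = m² - n², b = 2mn, c = m² + n²
m = 40, n = 37
a = 40² - 37² = 1600 - 1369 = 231
b = 2 × 40 × 37 = 2960
c = 40² + 37² = 1600 + 1369 = 2969
Verification: 231² + 2960² = 53361 + 8761600 = 8814961 = 2969² ✓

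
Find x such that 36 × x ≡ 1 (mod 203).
141

gcd(36, 203) = 1, so the inverse exists.
Extended Euclidean algorithm on (203, 36):
203 = 5 × 36 + 23  ⟹  23 = (1)·203 + (-5)·36
36 = 1 × 23 + 13  ⟹  13 = (-1)·203 + (6)·36
23 = 1 × 13 + 10  ⟹  10 = (2)·203 + (-11)·36
13 = 1 × 10 + 3  ⟹  3 = (-3)·203 + (17)·36
10 = 3 × 3 + 1  ⟹  1 = (11)·203 + (-62)·36
So (-62)·36 ≡ 1 (mod 203), i.e. 36^(-1) ≡ -62 ≡ 141 (mod 203).
Check: 36 × 141 = 5076 ≡ 1 (mod 203)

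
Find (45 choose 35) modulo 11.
0

Using Lucas' theorem:
Write n=45 and k=35 in base 11:
n in base 11: [4, 1]
k in base 11: [3, 2]
C(45,35) mod 11 = ∏ C(n_i, k_i) mod 11
Digit binomials (mod 11): C(4,3) = 4; C(1,2) = 0 (k_i > n_i)
Product: 4 × 0 = 0 ≡ 0 (mod 11)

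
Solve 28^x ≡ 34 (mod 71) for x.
15

Baby-step giant-step with step n = ⌈√71⌉ = 9.
Baby steps 28^j mod 71 (j:value) for j=0..8: 0:1, 1:28, 2:3, 3:13, 4:9, 5:39, 6:27, 7:46, 8:10.
Giant-step multiplier: 28^(-9) ≡ 28^(70-9) = 28^61 ≡ 53 (mod 71).
Giant steps γ_i = 34·53^i mod 71: γ_0=34, γ_1=27 (in table at j=6).
x = i·n + j = 1·9 + 6 = 15.
Check: 28^15 ≡ 34 (mod 71).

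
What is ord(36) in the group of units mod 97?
6

97 is prime, so ord(36) divides φ(97) = 96.
Divisors of 96: 1, 2, 3, 4, 6, 8, 12, 16, 24, 32, 48, 96.
Repeated squaring: 36^1 ≡ 36, 36^2 ≡ 35, 36^4 ≡ 61, 36^8 ≡ 35, 36^16 ≡ 61, 36^32 ≡ 35, 36^64 ≡ 61 (mod 97).
Test 36^d mod 97 for each divisor d in increasing order:
36^1 ≡ 36
36^2 ≡ 35
36^3 = 36^2·36^1 ≡ 96
36^4 ≡ 61
36^6 = 36^4·36^2 ≡ 1  ← first divisor giving 1
The order is 6.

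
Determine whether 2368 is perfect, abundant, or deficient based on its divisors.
abundant

Proper divisors of 2368: sum = 1 + 2 + 4 + 8 + 16 + 32 + 37 + 64 + 74 + 148 + 296 + 592 + 1184 = 2458
Since 2458 > 2368, 2368 is abundant.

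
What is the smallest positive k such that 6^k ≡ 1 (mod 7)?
2

7 is prime, so ord(6) divides φ(7) = 6.
Divisors of 6: 1, 2, 3, 6.
Repeated squaring: 6^1 ≡ 6, 6^2 ≡ 1, 6^4 ≡ 1 (mod 7).
Test 6^d mod 7 for each divisor d in increasing order:
6^1 ≡ 6
6^2 ≡ 1  ← first divisor giving 1
The order is 2.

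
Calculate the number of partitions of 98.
150198136

p(n) counts ways to write n as a sum of positive integers (order ignored).
Euler's pentagonal recurrence: p(k) = p(k-1) + p(k-2) - p(k-5) - p(k-7) + p(k-12) + p(k-15) - ... (offsets j(3j∓1)/2, signs ++--, p(0)=1, p(<0)=0).
DP table for k = 0..97: p(0)=1, p(1)=1, p(2)=2, p(3)=3, p(4)=5, p(5)=7, p(6)=11, p(7)=15, p(8)=22, p(9)=30, p(10)=42, p(11)=56, p(12)=77, p(13)=101, p(14)=135, p(15)=176, p(16)=231, p(17)=297, p(18)=385, p(19)=490, p(20)=627, p(21)=792, p(22)=1002, p(23)=1255, p(24)=1575, p(25)=1958, p(26)=2436, p(27)=3010, p(28)=3718, p(29)=4565, p(30)=5604, p(31)=6842, p(32)=8349, p(33)=10143, p(34)=12310, p(35)=14883, p(36)=17977, p(37)=21637, p(38)=26015, p(39)=31185, p(40)=37338, p(41)=44583, p(42)=53174, p(43)=63261, p(44)=75175, p(45)=89134, p(46)=105558, p(47)=124754, p(48)=147273, p(49)=173525, p(50)=204226, p(51)=239943, p(52)=281589, p(53)=329931, p(54)=386155, p(55)=451276, p(56)=526823, p(57)=614154, p(58)=715220, p(59)=831820, p(60)=966467, p(61)=1121505, p(62)=1300156, p(63)=1505499, p(64)=1741630, p(65)=2012558, p(66)=2323520, p(67)=2679689, p(68)=3087735, p(69)=3554345, p(70)=4087968, p(71)=4697205, p(72)=5392783, p(73)=6185689, p(74)=7089500, p(75)=8118264, p(76)=9289091, p(77)=10619863, p(78)=12132164, p(79)=13848650, p(80)=15796476, p(81)=18004327, p(82)=20506255, p(83)=23338469, p(84)=26543660, p(85)=30167357, p(86)=34262962, p(87)=38887673, p(88)=44108109, p(89)=49995925, p(90)=56634173, p(91)=64112359, p(92)=72533807, p(93)=82010177, p(94)=92669720, p(95)=104651419, p(96)=118114304, p(97)=133230930.
Final step: p(98) = p(97) + p(96) - p(93) - p(91) + p(86) + p(83) - p(76) - p(72) + p(63) + p(58) - p(47) - p(41) + p(28) + p(21) - p(6)
= 133230930 + 118114304 - 82010177 - 64112359 + 34262962 + 23338469 - 9289091 - 5392783 + 1505499 + 715220 - 124754 - 44583 + 3718 + 792 - 11
= 150198136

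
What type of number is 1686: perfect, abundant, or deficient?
abundant

Proper divisors of 1686: sum = 1 + 2 + 3 + 6 + 281 + 562 + 843 = 1698
Since 1698 > 1686, 1686 is abundant.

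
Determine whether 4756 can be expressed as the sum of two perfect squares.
20² + 66² (a=20, b=66)

Factorization: 4756 = 2^2 × 29 × 41
By Fermat: n is sum of two squares iff every prime p ≡ 3 (mod 4) appears to even power.
All primes ≡ 3 (mod 4) appear to even power.
Search a = 0, 1, 2, … for 4756 - a² a perfect square: first hit at a = 20: 4756 - 400 = 4356 = 66².
4756 = 20² + 66² = 400 + 4356 ✓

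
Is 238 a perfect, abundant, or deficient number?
deficient

Proper divisors of 238: sum = 1 + 2 + 7 + 14 + 17 + 34 + 119 = 194
Since 194 < 238, 238 is deficient.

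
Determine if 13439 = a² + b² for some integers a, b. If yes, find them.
Not possible

Factorization: 13439 = 89 × 151
By Fermat: n is sum of two squares iff every prime p ≡ 3 (mod 4) appears to even power.
Prime(s) ≡ 3 (mod 4) with odd exponent: [(151, 1)]
Therefore 13439 cannot be expressed as a² + b².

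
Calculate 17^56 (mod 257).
241

Repeated squaring. Binary of 56 = 111000.
17^1 ≡ 17 (mod 257); 17^2 ≡ 32 (mod 257); 17^4 ≡ 253 (mod 257); 17^8 ≡ 16 (mod 257); 17^16 ≡ 256 (mod 257); 17^32 ≡ 1 (mod 257)
17^56 = 17^8 × 17^16 × 17^32 ≡ 241 (mod 257)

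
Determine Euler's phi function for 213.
140

213 = 3 × 71
φ(n) = n × ∏(1 - 1/p) for each prime p dividing n
φ(213) = 213 × (1 - 1/3) × (1 - 1/71) = 140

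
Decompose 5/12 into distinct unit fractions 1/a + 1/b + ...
1/3 + 1/12

Greedy algorithm:
5/12: ceiling(12/5) = 3, use 1/3
1/12: ceiling(12/1) = 12, use 1/12
Result: 5/12 = 1/3 + 1/12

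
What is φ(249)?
164

249 = 3 × 83
φ(n) = n × ∏(1 - 1/p) for each prime p dividing n
φ(249) = 249 × (1 - 1/3) × (1 - 1/83) = 164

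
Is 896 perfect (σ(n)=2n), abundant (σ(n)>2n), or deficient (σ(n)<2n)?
abundant

Proper divisors of 896: sum = 1 + 2 + 4 + 7 + 8 + 14 + 16 + 28 + 32 + 56 + 64 + 112 + 128 + 224 + 448 = 1144
Since 1144 > 896, 896 is abundant.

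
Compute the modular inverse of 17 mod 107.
63

gcd(17, 107) = 1, so the inverse exists.
Extended Euclidean algorithm on (107, 17):
107 = 6 × 17 + 5  ⟹  5 = (1)·107 + (-6)·17
17 = 3 × 5 + 2  ⟹  2 = (-3)·107 + (19)·17
5 = 2 × 2 + 1  ⟹  1 = (7)·107 + (-44)·17
So (-44)·17 ≡ 1 (mod 107), i.e. 17^(-1) ≡ -44 ≡ 63 (mod 107).
Check: 17 × 63 = 1071 ≡ 1 (mod 107)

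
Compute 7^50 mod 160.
49

Repeated squaring. Binary of 50 = 110010.
7^1 ≡ 7 (mod 160); 7^2 ≡ 49 (mod 160); 7^4 ≡ 1 (mod 160); 7^8 ≡ 1 (mod 160); 7^16 ≡ 1 (mod 160); 7^32 ≡ 1 (mod 160)
7^50 = 7^2 × 7^16 × 7^32 ≡ 49 (mod 160)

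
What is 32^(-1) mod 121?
87

gcd(32, 121) = 1, so the inverse exists.
Extended Euclidean algorithm on (121, 32):
121 = 3 × 32 + 25  ⟹  25 = (1)·121 + (-3)·32
32 = 1 × 25 + 7  ⟹  7 = (-1)·121 + (4)·32
25 = 3 × 7 + 4  ⟹  4 = (4)·121 + (-15)·32
7 = 1 × 4 + 3  ⟹  3 = (-5)·121 + (19)·32
4 = 1 × 3 + 1  ⟹  1 = (9)·121 + (-34)·32
So (-34)·32 ≡ 1 (mod 121), i.e. 32^(-1) ≡ -34 ≡ 87 (mod 121).
Check: 32 × 87 = 2784 ≡ 1 (mod 121)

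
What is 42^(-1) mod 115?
63

gcd(42, 115) = 1, so the inverse exists.
Extended Euclidean algorithm on (115, 42):
115 = 2 × 42 + 31  ⟹  31 = (1)·115 + (-2)·42
42 = 1 × 31 + 11  ⟹  11 = (-1)·115 + (3)·42
31 = 2 × 11 + 9  ⟹  9 = (3)·115 + (-8)·42
11 = 1 × 9 + 2  ⟹  2 = (-4)·115 + (11)·42
9 = 4 × 2 + 1  ⟹  1 = (19)·115 + (-52)·42
So (-52)·42 ≡ 1 (mod 115), i.e. 42^(-1) ≡ -52 ≡ 63 (mod 115).
Check: 42 × 63 = 2646 ≡ 1 (mod 115)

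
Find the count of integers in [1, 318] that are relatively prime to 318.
104

318 = 2 × 3 × 53
φ(n) = n × ∏(1 - 1/p) for each prime p dividing n
φ(318) = 318 × (1 - 1/2) × (1 - 1/3) × (1 - 1/53) = 104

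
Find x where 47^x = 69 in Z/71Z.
59

Baby-step giant-step with step n = ⌈√71⌉ = 9.
Baby steps 47^j mod 71 (j:value) for j=0..8: 0:1, 1:47, 2:8, 3:21, 4:64, 5:26, 6:15, 7:66, 8:49.
Giant-step multiplier: 47^(-9) ≡ 47^(70-9) = 47^61 ≡ 55 (mod 71).
Giant steps γ_i = 69·55^i mod 71: γ_0=69, γ_1=32, γ_2=56, γ_3=27, γ_4=65, γ_5=25, γ_6=26 (in table at j=5).
x = i·n + j = 6·9 + 5 = 59.
Check: 47^59 ≡ 69 (mod 71).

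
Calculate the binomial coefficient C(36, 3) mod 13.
3

Using Lucas' theorem:
Write n=36 and k=3 in base 13:
n in base 13: [2, 10]
k in base 13: [0, 3]
C(36,3) mod 13 = ∏ C(n_i, k_i) mod 13
Digit binomials (mod 13): C(2,0) = 1; C(10,3) = 120 ≡ 3
Product: 1 × 3 = 3 ≡ 3 (mod 13)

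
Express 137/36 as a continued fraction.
[3; 1, 4, 7]

Euclidean algorithm steps:
137 = 3 × 36 + 29
36 = 1 × 29 + 7
29 = 4 × 7 + 1
7 = 7 × 1 + 0
Continued fraction: [3; 1, 4, 7]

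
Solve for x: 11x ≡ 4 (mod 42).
x ≡ 8 (mod 42)

gcd(11, 42) = 1, which divides 4, so solutions exist.
Find 11^(-1) mod 42 by the extended Euclidean algorithm:
42 = 3 × 11 + 9  ⟹  9 = (1)·42 + (-3)·11
11 = 1 × 9 + 2  ⟹  2 = (-1)·42 + (4)·11
9 = 4 × 2 + 1  ⟹  1 = (5)·42 + (-19)·11
So (-19)·11 ≡ 1 (mod 42), i.e. 11^(-1) ≡ -19 ≡ 23 (mod 42).
x ≡ 23 × 4 = 92 ≡ 8 (mod 42).
Check: 11 × 8 = 88 ≡ 4 (mod 42).
Unique solution: x ≡ 8 (mod 42)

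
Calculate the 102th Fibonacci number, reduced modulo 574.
204

Matrix identity: Q^n = [[F_(n+1), F_n], [F_n, F_(n-1)]] with Q = [[1,1],[1,0]].
n = 102 = 1100110₂. Square-and-multiply, entries mod 574:
Q^1 = [[1,1],[1,0]]
Q^3 = (Q^1)²·Q = [[3,2],[2,1]]
Q^6 = (Q^3)² = [[13,8],[8,5]]
Q^12 = (Q^6)² = [[233,144],[144,89]]
Q^25 = (Q^12)²·Q = [[279,405],[405,448]]
Q^51 = (Q^25)²·Q = [[185,212],[212,547]]
Q^102 = (Q^51)² = [[531,204],[204,327]]
F_102 mod 574 = Q^102[0][1] = 204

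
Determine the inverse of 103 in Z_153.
52

gcd(103, 153) = 1, so the inverse exists.
Extended Euclidean algorithm on (153, 103):
153 = 1 × 103 + 50  ⟹  50 = (1)·153 + (-1)·103
103 = 2 × 50 + 3  ⟹  3 = (-2)·153 + (3)·103
50 = 16 × 3 + 2  ⟹  2 = (33)·153 + (-49)·103
3 = 1 × 2 + 1  ⟹  1 = (-35)·153 + (52)·103
So (52)·103 ≡ 1 (mod 153), i.e. 103^(-1) ≡ 52 (mod 153).
Check: 103 × 52 = 5356 ≡ 1 (mod 153)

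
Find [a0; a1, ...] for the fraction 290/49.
[5; 1, 11, 4]

Euclidean algorithm steps:
290 = 5 × 49 + 45
49 = 1 × 45 + 4
45 = 11 × 4 + 1
4 = 4 × 1 + 0
Continued fraction: [5; 1, 11, 4]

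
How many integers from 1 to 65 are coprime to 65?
48

65 = 5 × 13
φ(n) = n × ∏(1 - 1/p) for each prime p dividing n
φ(65) = 65 × (1 - 1/5) × (1 - 1/13) = 48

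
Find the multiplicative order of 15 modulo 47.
46

47 is prime, so ord(15) divides φ(47) = 46.
Divisors of 46: 1, 2, 23, 46.
Repeated squaring: 15^1 ≡ 15, 15^2 ≡ 37, 15^4 ≡ 6, 15^8 ≡ 36, 15^16 ≡ 27, 15^32 ≡ 24 (mod 47).
Test 15^d mod 47 for each divisor d in increasing order:
15^1 ≡ 15
15^2 ≡ 37
15^23 = 15^16·15^4·15^2·15^1 ≡ 46
15^46 = 15^32·15^8·15^4·15^2 ≡ 1  ← first divisor giving 1
The order is 46.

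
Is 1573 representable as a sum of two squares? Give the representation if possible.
22² + 33² (a=22, b=33)

Factorization: 1573 = 11^2 × 13
By Fermat: n is sum of two squares iff every prime p ≡ 3 (mod 4) appears to even power.
All primes ≡ 3 (mod 4) appear to even power.
Search a = 0, 1, 2, … for 1573 - a² a perfect square: first hit at a = 22: 1573 - 484 = 1089 = 33².
1573 = 22² + 33² = 484 + 1089 ✓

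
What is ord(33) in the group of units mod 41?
20

41 is prime, so ord(33) divides φ(41) = 40.
Divisors of 40: 1, 2, 4, 5, 8, 10, 20, 40.
Repeated squaring: 33^1 ≡ 33, 33^2 ≡ 23, 33^4 ≡ 37, 33^8 ≡ 16, 33^16 ≡ 10, 33^32 ≡ 18 (mod 41).
Test 33^d mod 41 for each divisor d in increasing order:
33^1 ≡ 33
33^2 ≡ 23
33^4 ≡ 37
33^5 = 33^4·33^1 ≡ 32
33^8 ≡ 16
33^10 = 33^8·33^2 ≡ 40
33^20 = 33^16·33^4 ≡ 1  ← first divisor giving 1
The order is 20.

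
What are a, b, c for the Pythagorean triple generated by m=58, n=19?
(3003, 2204, 3725)

Euclid's formula: a = m² - n², b = 2mn, c = m² + n²
m = 58, n = 19
a = 58² - 19² = 3364 - 361 = 3003
b = 2 × 58 × 19 = 2204
c = 58² + 19² = 3364 + 361 = 3725
Verification: 3003² + 2204² = 9018009 + 4857616 = 13875625 = 3725² ✓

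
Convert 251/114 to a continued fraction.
[2; 4, 1, 22]

Euclidean algorithm steps:
251 = 2 × 114 + 23
114 = 4 × 23 + 22
23 = 1 × 22 + 1
22 = 22 × 1 + 0
Continued fraction: [2; 4, 1, 22]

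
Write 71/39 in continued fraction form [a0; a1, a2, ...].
[1; 1, 4, 1, 1, 3]

Euclidean algorithm steps:
71 = 1 × 39 + 32
39 = 1 × 32 + 7
32 = 4 × 7 + 4
7 = 1 × 4 + 3
4 = 1 × 3 + 1
3 = 3 × 1 + 0
Continued fraction: [1; 1, 4, 1, 1, 3]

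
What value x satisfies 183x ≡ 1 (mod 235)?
122

gcd(183, 235) = 1, so the inverse exists.
Extended Euclidean algorithm on (235, 183):
235 = 1 × 183 + 52  ⟹  52 = (1)·235 + (-1)·183
183 = 3 × 52 + 27  ⟹  27 = (-3)·235 + (4)·183
52 = 1 × 27 + 25  ⟹  25 = (4)·235 + (-5)·183
27 = 1 × 25 + 2  ⟹  2 = (-7)·235 + (9)·183
25 = 12 × 2 + 1  ⟹  1 = (88)·235 + (-113)·183
So (-113)·183 ≡ 1 (mod 235), i.e. 183^(-1) ≡ -113 ≡ 122 (mod 235).
Check: 183 × 122 = 22326 ≡ 1 (mod 235)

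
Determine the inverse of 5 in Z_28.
17

gcd(5, 28) = 1, so the inverse exists.
Extended Euclidean algorithm on (28, 5):
28 = 5 × 5 + 3  ⟹  3 = (1)·28 + (-5)·5
5 = 1 × 3 + 2  ⟹  2 = (-1)·28 + (6)·5
3 = 1 × 2 + 1  ⟹  1 = (2)·28 + (-11)·5
So (-11)·5 ≡ 1 (mod 28), i.e. 5^(-1) ≡ -11 ≡ 17 (mod 28).
Check: 5 × 17 = 85 ≡ 1 (mod 28)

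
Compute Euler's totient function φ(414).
132

414 = 2 × 3^2 × 23
φ(n) = n × ∏(1 - 1/p) for each prime p dividing n
φ(414) = 414 × (1 - 1/2) × (1 - 1/3) × (1 - 1/23) = 132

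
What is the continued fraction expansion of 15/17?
[0; 1, 7, 2]

Euclidean algorithm steps:
15 = 0 × 17 + 15
17 = 1 × 15 + 2
15 = 7 × 2 + 1
2 = 2 × 1 + 0
Continued fraction: [0; 1, 7, 2]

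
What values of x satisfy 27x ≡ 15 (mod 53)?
x ≡ 30 (mod 53)

gcd(27, 53) = 1, which divides 15, so solutions exist.
Find 27^(-1) mod 53 by the extended Euclidean algorithm:
53 = 1 × 27 + 26  ⟹  26 = (1)·53 + (-1)·27
27 = 1 × 26 + 1  ⟹  1 = (-1)·53 + (2)·27
So (2)·27 ≡ 1 (mod 53), i.e. 27^(-1) ≡ 2 (mod 53).
x ≡ 2 × 15 = 30 ≡ 30 (mod 53).
Check: 27 × 30 = 810 ≡ 15 (mod 53).
Unique solution: x ≡ 30 (mod 53)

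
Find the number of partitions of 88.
44108109

p(n) counts ways to write n as a sum of positive integers (order ignored).
Euler's pentagonal recurrence: p(k) = p(k-1) + p(k-2) - p(k-5) - p(k-7) + p(k-12) + p(k-15) - ... (offsets j(3j∓1)/2, signs ++--, p(0)=1, p(<0)=0).
DP table for k = 0..87: p(0)=1, p(1)=1, p(2)=2, p(3)=3, p(4)=5, p(5)=7, p(6)=11, p(7)=15, p(8)=22, p(9)=30, p(10)=42, p(11)=56, p(12)=77, p(13)=101, p(14)=135, p(15)=176, p(16)=231, p(17)=297, p(18)=385, p(19)=490, p(20)=627, p(21)=792, p(22)=1002, p(23)=1255, p(24)=1575, p(25)=1958, p(26)=2436, p(27)=3010, p(28)=3718, p(29)=4565, p(30)=5604, p(31)=6842, p(32)=8349, p(33)=10143, p(34)=12310, p(35)=14883, p(36)=17977, p(37)=21637, p(38)=26015, p(39)=31185, p(40)=37338, p(41)=44583, p(42)=53174, p(43)=63261, p(44)=75175, p(45)=89134, p(46)=105558, p(47)=124754, p(48)=147273, p(49)=173525, p(50)=204226, p(51)=239943, p(52)=281589, p(53)=329931, p(54)=386155, p(55)=451276, p(56)=526823, p(57)=614154, p(58)=715220, p(59)=831820, p(60)=966467, p(61)=1121505, p(62)=1300156, p(63)=1505499, p(64)=1741630, p(65)=2012558, p(66)=2323520, p(67)=2679689, p(68)=3087735, p(69)=3554345, p(70)=4087968, p(71)=4697205, p(72)=5392783, p(73)=6185689, p(74)=7089500, p(75)=8118264, p(76)=9289091, p(77)=10619863, p(78)=12132164, p(79)=13848650, p(80)=15796476, p(81)=18004327, p(82)=20506255, p(83)=23338469, p(84)=26543660, p(85)=30167357, p(86)=34262962, p(87)=38887673.
Final step: p(88) = p(87) + p(86) - p(83) - p(81) + p(76) + p(73) - p(66) - p(62) + p(53) + p(48) - p(37) - p(31) + p(18) + p(11)
= 38887673 + 34262962 - 23338469 - 18004327 + 9289091 + 6185689 - 2323520 - 1300156 + 329931 + 147273 - 21637 - 6842 + 385 + 56
= 44108109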